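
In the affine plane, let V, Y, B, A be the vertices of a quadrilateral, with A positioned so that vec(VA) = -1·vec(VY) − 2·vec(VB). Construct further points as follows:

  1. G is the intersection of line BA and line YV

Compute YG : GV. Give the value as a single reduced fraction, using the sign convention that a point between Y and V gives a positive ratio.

Assign V = (0, 0), Y = (1, 0), B = (0, 1), A = (-1, -2) — the answer is frame-independent, so this choice is without loss of generality.
1. G is the intersection of line BA and line YV ⇒ G = (-1/3, 0)
G = Y + t·(V−Y) with t = 4/3, so YG:GV = t:(1−t) = 4/3:-1/3

YG:GV = -4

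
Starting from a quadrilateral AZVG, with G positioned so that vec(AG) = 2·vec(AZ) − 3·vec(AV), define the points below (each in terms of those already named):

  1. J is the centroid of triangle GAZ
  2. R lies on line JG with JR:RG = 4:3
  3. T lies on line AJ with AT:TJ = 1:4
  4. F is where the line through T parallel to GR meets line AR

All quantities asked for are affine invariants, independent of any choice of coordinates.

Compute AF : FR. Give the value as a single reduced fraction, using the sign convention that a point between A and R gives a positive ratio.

AF:FR = 1/4

Set A = (0, 0), Z = (1, 0), V = (0, 1), G = (2, -3); any affine frame gives the same invariant.
1. J is the centroid of triangle GAZ ⇒ J = (1, -1)
2. R lies on line JG with JR:RG = 4:3 ⇒ R = (11/7, -15/7)
3. T lies on line AJ with AT:TJ = 1:4 ⇒ T = (1/5, -1/5)
4. F is where the line through T parallel to GR meets line AR ⇒ F = (11/35, -3/7)
F = A + t·(R−A) with t = 1/5, so AF:FR = t:(1−t) = 1/5:4/5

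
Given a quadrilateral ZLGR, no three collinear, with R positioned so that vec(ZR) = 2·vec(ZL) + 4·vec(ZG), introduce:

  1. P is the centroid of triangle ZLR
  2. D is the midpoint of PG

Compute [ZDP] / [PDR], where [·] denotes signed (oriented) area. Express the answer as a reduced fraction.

[ZDP]:[PDR] = 3/7

Choose coordinates Z = (0, 0), L = (1, 0), G = (0, 1), R = (2, 4).
1. P is the centroid of triangle ZLR ⇒ P = (1, 4/3)
2. D is the midpoint of PG ⇒ D = (1/2, 7/6)
2·[ZDP] = -1/2, 2·[PDR] = -7/6
[ZDP]:[PDR] = -1/2:-7/6 = 3/7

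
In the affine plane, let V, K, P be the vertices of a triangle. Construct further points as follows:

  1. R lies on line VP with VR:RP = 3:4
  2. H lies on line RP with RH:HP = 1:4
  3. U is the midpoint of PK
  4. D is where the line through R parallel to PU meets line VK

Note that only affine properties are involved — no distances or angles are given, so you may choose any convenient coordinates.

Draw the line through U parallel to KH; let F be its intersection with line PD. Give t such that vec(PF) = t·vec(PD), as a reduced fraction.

Choose coordinates V = (0, 0), K = (1, 0), P = (0, 1).
1. R lies on line VP with VR:RP = 3:4 ⇒ R = (0, 3/7)
2. H lies on line RP with RH:HP = 1:4 ⇒ H = (0, 19/35)
3. U is the midpoint of PK ⇒ U = (1/2, 1/2)
4. D is where the line through R parallel to PU meets line VK ⇒ D = (3/7, 0)
through U parallel to KH: direction (-1, 19/35); meets PD at F = (6/47, 33/47)
F = P + t·(D−P) with t = 14/47

t = 14/47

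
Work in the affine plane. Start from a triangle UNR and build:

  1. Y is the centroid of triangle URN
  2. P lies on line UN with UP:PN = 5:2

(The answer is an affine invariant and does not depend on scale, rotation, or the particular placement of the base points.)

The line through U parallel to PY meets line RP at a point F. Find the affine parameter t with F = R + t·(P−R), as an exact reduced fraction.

t = 8/3

Assign U = (0, 0), N = (1, 0), R = (0, 1) — the answer is frame-independent, so this choice is without loss of generality.
1. Y is the centroid of triangle URN ⇒ Y = (1/3, 1/3)
2. P lies on line UN with UP:PN = 5:2 ⇒ P = (5/7, 0)
through U parallel to PY: direction (-8/21, 1/3); meets RP at F = (40/21, -5/3)
F = R + t·(P−R) with t = 8/3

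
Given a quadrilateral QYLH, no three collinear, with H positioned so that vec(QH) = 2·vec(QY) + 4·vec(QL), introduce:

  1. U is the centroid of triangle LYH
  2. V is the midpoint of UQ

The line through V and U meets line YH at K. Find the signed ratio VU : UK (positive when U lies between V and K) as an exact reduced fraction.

Set Q = (0, 0), Y = (1, 0), L = (0, 1), H = (2, 4); any affine frame gives the same invariant.
1. U is the centroid of triangle LYH ⇒ U = (1, 5/3)
2. V is the midpoint of UQ ⇒ V = (1/2, 5/6)
line VU meets YH at K = (12/7, 20/7)
U = V + t·(K−V) with t = 7/17, so VU:UK = 7/17:10/17

VU:UK = 7/10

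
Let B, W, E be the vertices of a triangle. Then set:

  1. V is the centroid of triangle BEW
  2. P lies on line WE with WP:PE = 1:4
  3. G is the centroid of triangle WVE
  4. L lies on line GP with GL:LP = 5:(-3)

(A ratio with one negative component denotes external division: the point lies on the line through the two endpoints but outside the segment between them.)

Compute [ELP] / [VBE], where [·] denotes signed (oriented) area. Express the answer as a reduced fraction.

[ELP]:[VBE] = 2/5

Assign B = (0, 0), W = (1, 0), E = (0, 1) — the answer is frame-independent, so this choice is without loss of generality.
1. V is the centroid of triangle BEW ⇒ V = (1/3, 1/3)
2. P lies on line WE with WP:PE = 1:4 ⇒ P = (4/5, 1/5)
3. G is the centroid of triangle WVE ⇒ G = (4/9, 4/9)
4. L lies on line GP with GL:LP = 5:(-3) ⇒ L = (4/3, -1/6)
2·[ELP] = -2/15, 2·[VBE] = -1/3
[ELP]:[VBE] = -2/15:-1/3 = 2/5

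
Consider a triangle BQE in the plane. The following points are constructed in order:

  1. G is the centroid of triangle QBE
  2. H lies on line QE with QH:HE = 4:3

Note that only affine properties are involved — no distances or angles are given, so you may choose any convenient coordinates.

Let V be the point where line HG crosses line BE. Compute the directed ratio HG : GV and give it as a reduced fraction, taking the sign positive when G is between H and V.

Work in coordinates with B = (0, 0), Q = (1, 0), E = (0, 1).
1. G is the centroid of triangle QBE ⇒ G = (1/3, 1/3)
2. H lies on line QE with QH:HE = 4:3 ⇒ H = (3/7, 4/7)
line HG meets BE at V = (0, -1/2)
G = H + t·(V−H) with t = 2/9, so HG:GV = 2/9:7/9

HG:GV = 2/7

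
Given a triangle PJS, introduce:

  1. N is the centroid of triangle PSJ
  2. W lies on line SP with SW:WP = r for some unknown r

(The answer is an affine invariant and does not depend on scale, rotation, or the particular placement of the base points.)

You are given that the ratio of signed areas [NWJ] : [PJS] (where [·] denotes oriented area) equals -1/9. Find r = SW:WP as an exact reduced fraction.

r = 1/2

Set P = (0, 0), J = (1, 0), S = (0, 1); any affine frame gives the same invariant.
1. N is the centroid of triangle PSJ ⇒ N = (1/3, 1/3)
2. With SW:WP = r, write λ = r/(r+1) so W = S + λ·(P−S); W is affine-linear in λ
Every point depending on W is an affine combination of W and λ-independent points, so each such coordinate is linear in λ; the λ² term in each signed area is a multiple of (P−S)×(P−S) = 0, so 2·[NWJ] and 2·[PJS] are each linear in λ. Evaluating at λ=0 and λ=1:
  2·[NWJ] = 2/3·λ − 1/3,   2·[PJS] = 1
So [NWJ]:[PJS] = (2/3·λ − 1/3) / (1). Setting this equal to -1/9:
  2/3·λ − 1/3 = -1/9·(1)  ⇒  λ = 1/3
Then r = λ/(1−λ) = (1/3)/(2/3) = 1/2. Check: with r = 1/2, W = (0, 2/3) and [NWJ]:[PJS] = -1/9 as required.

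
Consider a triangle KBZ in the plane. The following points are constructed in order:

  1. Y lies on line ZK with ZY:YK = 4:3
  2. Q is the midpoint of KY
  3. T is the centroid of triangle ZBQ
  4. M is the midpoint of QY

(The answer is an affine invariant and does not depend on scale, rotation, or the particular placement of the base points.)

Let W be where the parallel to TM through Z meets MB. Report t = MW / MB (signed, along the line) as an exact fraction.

Set K = (0, 0), B = (1, 0), Z = (0, 1); any affine frame gives the same invariant.
1. Y lies on line ZK with ZY:YK = 4:3 ⇒ Y = (0, 3/7)
2. Q is the midpoint of KY ⇒ Q = (0, 3/14)
3. T is the centroid of triangle ZBQ ⇒ T = (1/3, 17/42)
4. M is the midpoint of QY ⇒ M = (0, 9/28)
through Z parallel to TM: direction (-1/3, -1/12); meets MB at W = (-19/16, 45/64)
W = M + t·(B−M) with t = -19/16

t = -19/16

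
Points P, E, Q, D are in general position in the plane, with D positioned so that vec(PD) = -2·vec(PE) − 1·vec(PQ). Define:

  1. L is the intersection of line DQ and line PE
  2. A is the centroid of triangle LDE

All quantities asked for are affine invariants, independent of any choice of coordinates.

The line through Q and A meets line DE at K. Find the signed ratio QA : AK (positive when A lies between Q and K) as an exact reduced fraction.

Assign P = (0, 0), E = (1, 0), Q = (0, 1), D = (-2, -1) — the answer is frame-independent, so this choice is without loss of generality.
1. L is the intersection of line DQ and line PE ⇒ L = (-1, 0)
2. A is the centroid of triangle LDE ⇒ A = (-2/3, -1/3)
line QA meets DE at K = (-4/5, -3/5)
A = Q + t·(K−Q) with t = 5/6, so QA:AK = 5/6:1/6

QA:AK = 5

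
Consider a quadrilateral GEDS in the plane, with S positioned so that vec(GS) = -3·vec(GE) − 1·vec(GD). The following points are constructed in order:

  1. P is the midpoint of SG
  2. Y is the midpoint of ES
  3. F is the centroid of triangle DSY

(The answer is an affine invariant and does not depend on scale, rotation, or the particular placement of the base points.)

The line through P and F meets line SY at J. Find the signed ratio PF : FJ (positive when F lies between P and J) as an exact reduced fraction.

PF:FJ = -7/10

Set G = (0, 0), E = (1, 0), D = (0, 1), S = (-3, -1); any affine frame gives the same invariant.
1. P is the midpoint of SG ⇒ P = (-3/2, -1/2)
2. Y is the midpoint of ES ⇒ Y = (-1, -1/2)
3. F is the centroid of triangle DSY ⇒ F = (-4/3, -1/6)
line PF meets SY at J = (-11/7, -9/14)
F = P + t·(J−P) with t = -7/3, so PF:FJ = -7/3:10/3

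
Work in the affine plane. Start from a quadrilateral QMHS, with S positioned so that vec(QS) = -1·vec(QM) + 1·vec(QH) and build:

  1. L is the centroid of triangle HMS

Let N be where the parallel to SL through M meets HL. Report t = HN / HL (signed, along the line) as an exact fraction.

Work in coordinates with Q = (0, 0), M = (1, 0), H = (0, 1), S = (-1, 1).
1. L is the centroid of triangle HMS ⇒ L = (0, 2/3)
through M parallel to SL: direction (1, -1/3); meets HL at N = (0, 1/3)
N = H + t·(L−H) with t = 2

t = 2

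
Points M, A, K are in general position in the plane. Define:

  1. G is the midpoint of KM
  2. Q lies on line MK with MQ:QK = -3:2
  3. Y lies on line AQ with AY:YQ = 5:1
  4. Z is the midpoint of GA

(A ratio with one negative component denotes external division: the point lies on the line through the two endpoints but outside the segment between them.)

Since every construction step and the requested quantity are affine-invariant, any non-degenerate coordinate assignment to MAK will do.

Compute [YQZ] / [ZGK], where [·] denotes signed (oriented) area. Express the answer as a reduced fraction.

[YQZ]:[ZGK] = -5/6

Assign M = (0, 0), A = (1, 0), K = (0, 1) — the answer is frame-independent, so this choice is without loss of generality.
1. G is the midpoint of KM ⇒ G = (0, 1/2)
2. Q lies on line MK with MQ:QK = -3:2 ⇒ Q = (0, 3)
3. Y lies on line AQ with AY:YQ = 5:1 ⇒ Y = (1/6, 5/2)
4. Z is the midpoint of GA ⇒ Z = (1/2, 1/4)
2·[YQZ] = 5/24, 2·[ZGK] = -1/4
[YQZ]:[ZGK] = 5/24:-1/4 = -5/6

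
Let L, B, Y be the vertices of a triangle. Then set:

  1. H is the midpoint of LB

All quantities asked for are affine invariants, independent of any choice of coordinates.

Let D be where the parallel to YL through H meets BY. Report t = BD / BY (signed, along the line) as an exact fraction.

t = 1/2

Set L = (0, 0), B = (1, 0), Y = (0, 1); any affine frame gives the same invariant.
1. H is the midpoint of LB ⇒ H = (1/2, 0)
through H parallel to YL: direction (0, -1); meets BY at D = (1/2, 1/2)
D = B + t·(Y−B) with t = 1/2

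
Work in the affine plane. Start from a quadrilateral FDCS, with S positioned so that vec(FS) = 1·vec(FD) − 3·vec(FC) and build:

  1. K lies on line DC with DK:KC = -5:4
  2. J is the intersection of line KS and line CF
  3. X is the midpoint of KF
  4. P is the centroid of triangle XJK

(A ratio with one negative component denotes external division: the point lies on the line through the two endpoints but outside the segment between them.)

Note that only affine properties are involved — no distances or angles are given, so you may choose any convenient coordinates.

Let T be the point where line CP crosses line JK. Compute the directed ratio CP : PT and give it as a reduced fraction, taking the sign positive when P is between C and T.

Work in coordinates with F = (0, 0), D = (1, 0), C = (0, 1), S = (1, -3).
1. K lies on line DC with DK:KC = -5:4 ⇒ K = (-4, 5)
2. J is the intersection of line KS and line CF ⇒ J = (0, -7/5)
3. X is the midpoint of KF ⇒ X = (-2, 5/2)
4. P is the centroid of triangle XJK ⇒ P = (-2, 61/30)
line CP meets JK at T = (-144/65, 697/325)
P = C + t·(T−C) with t = 65/72, so CP:PT = 65/72:7/72

CP:PT = 65/7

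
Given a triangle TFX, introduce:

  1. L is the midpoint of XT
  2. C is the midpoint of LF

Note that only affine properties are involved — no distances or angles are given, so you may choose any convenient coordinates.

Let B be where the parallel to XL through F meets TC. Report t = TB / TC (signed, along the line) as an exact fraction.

t = 2

Choose coordinates T = (0, 0), F = (1, 0), X = (0, 1).
1. L is the midpoint of XT ⇒ L = (0, 1/2)
2. C is the midpoint of LF ⇒ C = (1/2, 1/4)
through F parallel to XL: direction (0, -1/2); meets TC at B = (1, 1/2)
B = T + t·(C−T) with t = 2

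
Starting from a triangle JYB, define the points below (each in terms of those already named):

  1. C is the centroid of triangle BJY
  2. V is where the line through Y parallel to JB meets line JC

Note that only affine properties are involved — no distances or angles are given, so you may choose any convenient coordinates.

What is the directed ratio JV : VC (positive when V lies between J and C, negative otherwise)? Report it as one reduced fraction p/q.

JV:VC = -3/2

Set J = (0, 0), Y = (1, 0), B = (0, 1); any affine frame gives the same invariant.
1. C is the centroid of triangle BJY ⇒ C = (1/3, 1/3)
2. V is where the line through Y parallel to JB meets line JC ⇒ V = (1, 1)
V = J + t·(C−J) with t = 3, so JV:VC = t:(1−t) = 3:-2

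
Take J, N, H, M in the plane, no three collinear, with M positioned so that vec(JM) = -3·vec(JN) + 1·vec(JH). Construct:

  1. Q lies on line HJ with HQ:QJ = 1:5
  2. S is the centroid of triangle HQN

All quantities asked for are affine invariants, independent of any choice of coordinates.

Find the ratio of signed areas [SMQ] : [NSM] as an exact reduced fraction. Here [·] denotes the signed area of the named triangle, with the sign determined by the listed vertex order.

Choose coordinates J = (0, 0), N = (1, 0), H = (0, 1), M = (-3, 1).
1. Q lies on line HJ with HQ:QJ = 1:5 ⇒ Q = (0, 5/6)
2. S is the centroid of triangle HQN ⇒ S = (1/3, 11/18)
2·[SMQ] = -11/18, 2·[NSM] = 16/9
[SMQ]:[NSM] = -11/18:16/9 = -11/32

[SMQ]:[NSM] = -11/32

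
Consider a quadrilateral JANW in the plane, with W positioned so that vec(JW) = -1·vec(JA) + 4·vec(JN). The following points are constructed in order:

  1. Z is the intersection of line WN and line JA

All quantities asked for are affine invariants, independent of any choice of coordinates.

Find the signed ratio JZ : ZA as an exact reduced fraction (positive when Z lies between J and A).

JZ:ZA = 1/2

Choose coordinates J = (0, 0), A = (1, 0), N = (0, 1), W = (-1, 4).
1. Z is the intersection of line WN and line JA ⇒ Z = (1/3, 0)
Z = J + t·(A−J) with t = 1/3, so JZ:ZA = t:(1−t) = 1/3:2/3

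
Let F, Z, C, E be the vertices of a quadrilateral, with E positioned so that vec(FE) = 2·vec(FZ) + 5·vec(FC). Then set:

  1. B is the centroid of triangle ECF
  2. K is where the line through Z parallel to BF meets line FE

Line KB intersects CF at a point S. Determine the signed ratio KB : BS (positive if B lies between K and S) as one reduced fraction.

Work in coordinates with F = (0, 0), Z = (1, 0), C = (0, 1), E = (2, 5).
1. B is the centroid of triangle ECF ⇒ B = (2/3, 2)
2. K is where the line through Z parallel to BF meets line FE ⇒ K = (6, 15)
line KB meets CF at S = (0, 3/8)
B = K + t·(S−K) with t = 8/9, so KB:BS = 8/9:1/9

KB:BS = 8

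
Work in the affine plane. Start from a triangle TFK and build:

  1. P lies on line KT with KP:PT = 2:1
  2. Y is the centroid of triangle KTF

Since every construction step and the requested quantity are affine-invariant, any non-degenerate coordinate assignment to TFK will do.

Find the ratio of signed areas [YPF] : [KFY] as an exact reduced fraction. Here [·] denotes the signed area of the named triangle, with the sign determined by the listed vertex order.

[YPF]:[KFY] = -1/3

Work in coordinates with T = (0, 0), F = (1, 0), K = (0, 1).
1. P lies on line KT with KP:PT = 2:1 ⇒ P = (0, 1/3)
2. Y is the centroid of triangle KTF ⇒ Y = (1/3, 1/3)
2·[YPF] = 1/9, 2·[KFY] = -1/3
[YPF]:[KFY] = 1/9:-1/3 = -1/3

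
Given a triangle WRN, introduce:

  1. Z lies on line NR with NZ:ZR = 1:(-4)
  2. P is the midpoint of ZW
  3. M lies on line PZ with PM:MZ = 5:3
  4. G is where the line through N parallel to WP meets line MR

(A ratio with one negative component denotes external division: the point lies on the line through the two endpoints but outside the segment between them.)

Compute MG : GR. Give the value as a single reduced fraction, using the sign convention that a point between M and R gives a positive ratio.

Choose coordinates W = (0, 0), R = (1, 0), N = (0, 1).
1. Z lies on line NR with NZ:ZR = 1:(-4) ⇒ Z = (-1/3, 4/3)
2. P is the midpoint of ZW ⇒ P = (-1/6, 2/3)
3. M lies on line PZ with PM:MZ = 5:3 ⇒ M = (-13/48, 13/12)
4. G is where the line through N parallel to WP meets line MR ⇒ G = (3/64, 13/16)
G = M + t·(R−M) with t = 1/4, so MG:GR = t:(1−t) = 1/4:3/4

MG:GR = 1/3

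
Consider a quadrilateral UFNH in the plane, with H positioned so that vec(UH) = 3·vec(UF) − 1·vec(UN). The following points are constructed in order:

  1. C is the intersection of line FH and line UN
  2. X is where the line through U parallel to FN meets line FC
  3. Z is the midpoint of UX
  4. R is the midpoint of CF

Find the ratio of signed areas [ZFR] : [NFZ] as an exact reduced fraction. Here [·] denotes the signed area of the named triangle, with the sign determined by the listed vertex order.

Work in coordinates with U = (0, 0), F = (1, 0), N = (0, 1), H = (3, -1).
1. C is the intersection of line FH and line UN ⇒ C = (0, 1/2)
2. X is where the line through U parallel to FN meets line FC ⇒ X = (-1, 1)
3. Z is the midpoint of UX ⇒ Z = (-1/2, 1/2)
4. R is the midpoint of CF ⇒ R = (1/2, 1/4)
2·[ZFR] = 1/8, 2·[NFZ] = -1
[ZFR]:[NFZ] = 1/8:-1 = -1/8

[ZFR]:[NFZ] = -1/8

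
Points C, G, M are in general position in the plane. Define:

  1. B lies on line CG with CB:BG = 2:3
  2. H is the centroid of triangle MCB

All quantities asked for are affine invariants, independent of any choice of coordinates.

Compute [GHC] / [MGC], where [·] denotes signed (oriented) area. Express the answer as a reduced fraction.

Choose coordinates C = (0, 0), G = (1, 0), M = (0, 1).
1. B lies on line CG with CB:BG = 2:3 ⇒ B = (2/5, 0)
2. H is the centroid of triangle MCB ⇒ H = (2/15, 1/3)
2·[GHC] = 1/3, 2·[MGC] = -1
[GHC]:[MGC] = 1/3:-1 = -1/3

[GHC]:[MGC] = -1/3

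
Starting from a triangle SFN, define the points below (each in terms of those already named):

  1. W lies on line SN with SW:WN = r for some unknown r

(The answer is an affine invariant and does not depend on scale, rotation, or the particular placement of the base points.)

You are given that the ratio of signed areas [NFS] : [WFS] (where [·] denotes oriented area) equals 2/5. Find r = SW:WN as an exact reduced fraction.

r = -5/3

Set S = (0, 0), F = (1, 0), N = (0, 1); any affine frame gives the same invariant.
1. With SW:WN = r, write λ = r/(r+1) so W = S + λ·(N−S); W is affine-linear in λ
Every point depending on W is an affine combination of W and λ-independent points, so each such coordinate is linear in λ; the λ² term in each signed area is a multiple of (N−S)×(N−S) = 0, so 2·[NFS] and 2·[WFS] are each linear in λ. Evaluating at λ=0 and λ=1:
  2·[NFS] = -1,   2·[WFS] = −λ
So [NFS]:[WFS] = (-1) / (−λ). Setting this equal to 2/5:
  -1 = 2/5·(−λ)  ⇒  λ = 5/2
Then r = λ/(1−λ) = (5/2)/(-3/2) = -5/3. Check: with r = -5/3, W = (0, 5/2) and [NFS]:[WFS] = 2/5 as required.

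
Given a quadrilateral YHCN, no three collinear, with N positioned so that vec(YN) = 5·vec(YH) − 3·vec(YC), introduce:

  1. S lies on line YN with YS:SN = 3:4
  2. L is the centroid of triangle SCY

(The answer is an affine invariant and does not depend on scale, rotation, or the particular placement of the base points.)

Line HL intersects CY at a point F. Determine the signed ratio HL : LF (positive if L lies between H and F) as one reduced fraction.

Set Y = (0, 0), H = (1, 0), C = (0, 1), N = (5, -3); any affine frame gives the same invariant.
1. S lies on line YN with YS:SN = 3:4 ⇒ S = (15/7, -9/7)
2. L is the centroid of triangle SCY ⇒ L = (5/7, -2/21)
line HL meets CY at F = (0, -1/3)
L = H + t·(F−H) with t = 2/7, so HL:LF = 2/7:5/7

HL:LF = 2/5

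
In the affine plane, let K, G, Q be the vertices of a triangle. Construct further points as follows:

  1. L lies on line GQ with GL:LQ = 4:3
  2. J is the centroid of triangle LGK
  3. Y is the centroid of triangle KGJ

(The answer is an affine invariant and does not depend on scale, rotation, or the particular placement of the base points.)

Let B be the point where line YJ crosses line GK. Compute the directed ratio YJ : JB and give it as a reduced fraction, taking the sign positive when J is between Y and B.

YJ:JB = -2/3

Set K = (0, 0), G = (1, 0), Q = (0, 1); any affine frame gives the same invariant.
1. L lies on line GQ with GL:LQ = 4:3 ⇒ L = (3/7, 4/7)
2. J is the centroid of triangle LGK ⇒ J = (10/21, 4/21)
3. Y is the centroid of triangle KGJ ⇒ Y = (31/63, 4/63)
line YJ meets GK at B = (1/2, 0)
J = Y + t·(B−Y) with t = -2, so YJ:JB = -2:3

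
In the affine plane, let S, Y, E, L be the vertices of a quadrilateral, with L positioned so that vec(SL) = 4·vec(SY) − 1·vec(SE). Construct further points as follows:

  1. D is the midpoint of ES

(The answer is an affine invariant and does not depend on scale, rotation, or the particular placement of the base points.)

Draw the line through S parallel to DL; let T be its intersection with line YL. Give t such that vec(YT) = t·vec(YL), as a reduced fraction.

t = -3

Set S = (0, 0), Y = (1, 0), E = (0, 1), L = (4, -1); any affine frame gives the same invariant.
1. D is the midpoint of ES ⇒ D = (0, 1/2)
through S parallel to DL: direction (4, -3/2); meets YL at T = (-8, 3)
T = Y + t·(L−Y) with t = -3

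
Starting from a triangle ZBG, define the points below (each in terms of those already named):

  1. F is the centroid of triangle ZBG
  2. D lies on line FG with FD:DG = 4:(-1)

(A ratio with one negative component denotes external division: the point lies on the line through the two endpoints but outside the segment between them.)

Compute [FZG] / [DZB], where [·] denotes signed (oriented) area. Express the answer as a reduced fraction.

[FZG]:[DZB] = -3/11

Set Z = (0, 0), B = (1, 0), G = (0, 1); any affine frame gives the same invariant.
1. F is the centroid of triangle ZBG ⇒ F = (1/3, 1/3)
2. D lies on line FG with FD:DG = 4:(-1) ⇒ D = (-1/9, 11/9)
2·[FZG] = -1/3, 2·[DZB] = 11/9
[FZG]:[DZB] = -1/3:11/9 = -3/11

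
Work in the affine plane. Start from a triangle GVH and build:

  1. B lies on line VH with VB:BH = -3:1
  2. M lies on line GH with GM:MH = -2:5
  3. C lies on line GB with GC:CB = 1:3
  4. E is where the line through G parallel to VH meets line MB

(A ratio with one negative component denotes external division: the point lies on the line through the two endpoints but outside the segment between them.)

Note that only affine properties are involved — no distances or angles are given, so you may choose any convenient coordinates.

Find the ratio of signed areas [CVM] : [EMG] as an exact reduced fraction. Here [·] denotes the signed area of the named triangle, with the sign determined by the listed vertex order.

Work in coordinates with G = (0, 0), V = (1, 0), H = (0, 1).
1. B lies on line VH with VB:BH = -3:1 ⇒ B = (-1/2, 3/2)
2. M lies on line GH with GM:MH = -2:5 ⇒ M = (0, -2/3)
3. C lies on line GB with GC:CB = 1:3 ⇒ C = (-1/8, 3/8)
4. E is where the line through G parallel to VH meets line MB ⇒ E = (-1/5, 1/5)
2·[CVM] = -9/8, 2·[EMG] = 2/15
[CVM]:[EMG] = -9/8:2/15 = -135/16

[CVM]:[EMG] = -135/16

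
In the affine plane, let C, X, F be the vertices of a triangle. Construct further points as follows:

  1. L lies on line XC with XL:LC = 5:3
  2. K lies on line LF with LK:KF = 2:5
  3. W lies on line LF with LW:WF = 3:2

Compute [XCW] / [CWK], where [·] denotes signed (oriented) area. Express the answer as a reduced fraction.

Work in coordinates with C = (0, 0), X = (1, 0), F = (0, 1).
1. L lies on line XC with XL:LC = 5:3 ⇒ L = (3/8, 0)
2. K lies on line LF with LK:KF = 2:5 ⇒ K = (15/56, 2/7)
3. W lies on line LF with LW:WF = 3:2 ⇒ W = (3/20, 3/5)
2·[XCW] = -3/5, 2·[CWK] = -33/280
[XCW]:[CWK] = -3/5:-33/280 = 56/11

[XCW]:[CWK] = 56/11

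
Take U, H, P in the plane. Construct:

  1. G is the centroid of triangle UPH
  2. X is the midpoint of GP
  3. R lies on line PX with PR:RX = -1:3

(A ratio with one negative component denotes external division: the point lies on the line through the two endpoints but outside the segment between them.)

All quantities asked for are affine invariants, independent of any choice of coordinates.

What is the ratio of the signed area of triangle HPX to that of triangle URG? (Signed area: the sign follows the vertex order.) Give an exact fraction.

[HPX]:[URG] = -2/5

Choose coordinates U = (0, 0), H = (1, 0), P = (0, 1).
1. G is the centroid of triangle UPH ⇒ G = (1/3, 1/3)
2. X is the midpoint of GP ⇒ X = (1/6, 2/3)
3. R lies on line PX with PR:RX = -1:3 ⇒ R = (-1/12, 7/6)
2·[HPX] = 1/6, 2·[URG] = -5/12
[HPX]:[URG] = 1/6:-5/12 = -2/5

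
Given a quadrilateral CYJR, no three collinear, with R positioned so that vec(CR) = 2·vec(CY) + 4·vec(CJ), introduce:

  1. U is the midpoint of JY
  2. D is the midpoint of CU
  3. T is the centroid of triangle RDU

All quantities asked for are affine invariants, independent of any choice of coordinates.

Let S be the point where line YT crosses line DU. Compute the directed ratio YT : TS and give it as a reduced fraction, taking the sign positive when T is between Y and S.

Work in coordinates with C = (0, 0), Y = (1, 0), J = (0, 1), R = (2, 4).
1. U is the midpoint of JY ⇒ U = (1/2, 1/2)
2. D is the midpoint of CU ⇒ D = (1/4, 1/4)
3. T is the centroid of triangle RDU ⇒ T = (11/12, 19/12)
line YT meets DU at S = (19/20, 19/20)
T = Y + t·(S−Y) with t = 5/3, so YT:TS = 5/3:-2/3

YT:TS = -5/2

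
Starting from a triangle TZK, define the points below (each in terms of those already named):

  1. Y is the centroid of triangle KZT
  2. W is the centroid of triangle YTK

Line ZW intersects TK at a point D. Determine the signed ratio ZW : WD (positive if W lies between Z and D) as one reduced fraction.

ZW:WD = 8

Choose coordinates T = (0, 0), Z = (1, 0), K = (0, 1).
1. Y is the centroid of triangle KZT ⇒ Y = (1/3, 1/3)
2. W is the centroid of triangle YTK ⇒ W = (1/9, 4/9)
line ZW meets TK at D = (0, 1/2)
W = Z + t·(D−Z) with t = 8/9, so ZW:WD = 8/9:1/9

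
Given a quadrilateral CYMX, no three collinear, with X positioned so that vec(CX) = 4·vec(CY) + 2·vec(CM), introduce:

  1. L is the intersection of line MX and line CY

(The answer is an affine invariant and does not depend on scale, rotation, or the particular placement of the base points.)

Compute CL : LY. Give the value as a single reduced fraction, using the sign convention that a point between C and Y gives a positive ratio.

CL:LY = -4/5

Work in coordinates with C = (0, 0), Y = (1, 0), M = (0, 1), X = (4, 2).
1. L is the intersection of line MX and line CY ⇒ L = (-4, 0)
L = C + t·(Y−C) with t = -4, so CL:LY = t:(1−t) = -4:5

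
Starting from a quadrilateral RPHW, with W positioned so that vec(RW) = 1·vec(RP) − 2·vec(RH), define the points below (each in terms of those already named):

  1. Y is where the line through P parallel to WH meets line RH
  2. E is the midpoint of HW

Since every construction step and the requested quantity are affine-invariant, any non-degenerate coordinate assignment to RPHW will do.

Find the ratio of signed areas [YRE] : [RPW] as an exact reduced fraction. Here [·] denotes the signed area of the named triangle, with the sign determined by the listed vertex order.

[YRE]:[RPW] = -3/4

Work in coordinates with R = (0, 0), P = (1, 0), H = (0, 1), W = (1, -2).
1. Y is where the line through P parallel to WH meets line RH ⇒ Y = (0, 3)
2. E is the midpoint of HW ⇒ E = (1/2, -1/2)
2·[YRE] = 3/2, 2·[RPW] = -2
[YRE]:[RPW] = 3/2:-2 = -3/4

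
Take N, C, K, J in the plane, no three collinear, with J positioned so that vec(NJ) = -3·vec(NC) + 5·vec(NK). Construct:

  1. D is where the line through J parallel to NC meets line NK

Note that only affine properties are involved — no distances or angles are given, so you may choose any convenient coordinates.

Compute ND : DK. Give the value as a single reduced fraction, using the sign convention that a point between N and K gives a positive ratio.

Work in coordinates with N = (0, 0), C = (1, 0), K = (0, 1), J = (-3, 5).
1. D is where the line through J parallel to NC meets line NK ⇒ D = (0, 5)
D = N + t·(K−N) with t = 5, so ND:DK = t:(1−t) = 5:-4

ND:DK = -5/4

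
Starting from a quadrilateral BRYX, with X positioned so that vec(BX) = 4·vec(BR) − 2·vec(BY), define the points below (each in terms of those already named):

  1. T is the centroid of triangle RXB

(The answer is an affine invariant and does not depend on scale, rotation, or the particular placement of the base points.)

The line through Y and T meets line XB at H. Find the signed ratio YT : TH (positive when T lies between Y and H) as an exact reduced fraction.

Work in coordinates with B = (0, 0), R = (1, 0), Y = (0, 1), X = (4, -2).
1. T is the centroid of triangle RXB ⇒ T = (5/3, -2/3)
line YT meets XB at H = (2, -1)
T = Y + t·(H−Y) with t = 5/6, so YT:TH = 5/6:1/6

YT:TH = 5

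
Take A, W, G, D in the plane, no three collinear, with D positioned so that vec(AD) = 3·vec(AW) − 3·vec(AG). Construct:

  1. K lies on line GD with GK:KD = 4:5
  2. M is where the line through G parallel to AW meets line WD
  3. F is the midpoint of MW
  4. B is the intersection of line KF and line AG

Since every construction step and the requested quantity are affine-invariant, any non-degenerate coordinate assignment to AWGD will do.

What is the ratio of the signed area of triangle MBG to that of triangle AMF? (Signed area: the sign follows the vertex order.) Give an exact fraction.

Work in coordinates with A = (0, 0), W = (1, 0), G = (0, 1), D = (3, -3).
1. K lies on line GD with GK:KD = 4:5 ⇒ K = (4/3, -7/9)
2. M is where the line through G parallel to AW meets line WD ⇒ M = (1/3, 1)
3. F is the midpoint of MW ⇒ F = (2/3, 1/2)
4. B is the intersection of line KF and line AG ⇒ B = (0, 16/9)
2·[MBG] = 7/27, 2·[AMF] = -1/2
[MBG]:[AMF] = 7/27:-1/2 = -14/27

[MBG]:[AMF] = -14/27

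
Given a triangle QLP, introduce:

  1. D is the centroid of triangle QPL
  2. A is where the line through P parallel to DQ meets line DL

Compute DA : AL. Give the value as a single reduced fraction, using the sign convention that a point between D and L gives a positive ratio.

DA:AL = -1/2

Set Q = (0, 0), L = (1, 0), P = (0, 1); any affine frame gives the same invariant.
1. D is the centroid of triangle QPL ⇒ D = (1/3, 1/3)
2. A is where the line through P parallel to DQ meets line DL ⇒ A = (-1/3, 2/3)
A = D + t·(L−D) with t = -1, so DA:AL = t:(1−t) = -1:2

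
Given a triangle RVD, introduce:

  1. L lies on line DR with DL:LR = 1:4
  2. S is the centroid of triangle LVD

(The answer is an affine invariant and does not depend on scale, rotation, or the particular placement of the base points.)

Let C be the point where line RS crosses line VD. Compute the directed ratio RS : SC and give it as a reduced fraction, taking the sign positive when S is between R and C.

Set R = (0, 0), V = (1, 0), D = (0, 1); any affine frame gives the same invariant.
1. L lies on line DR with DL:LR = 1:4 ⇒ L = (0, 4/5)
2. S is the centroid of triangle LVD ⇒ S = (1/3, 3/5)
line RS meets VD at C = (5/14, 9/14)
S = R + t·(C−R) with t = 14/15, so RS:SC = 14/15:1/15

RS:SC = 14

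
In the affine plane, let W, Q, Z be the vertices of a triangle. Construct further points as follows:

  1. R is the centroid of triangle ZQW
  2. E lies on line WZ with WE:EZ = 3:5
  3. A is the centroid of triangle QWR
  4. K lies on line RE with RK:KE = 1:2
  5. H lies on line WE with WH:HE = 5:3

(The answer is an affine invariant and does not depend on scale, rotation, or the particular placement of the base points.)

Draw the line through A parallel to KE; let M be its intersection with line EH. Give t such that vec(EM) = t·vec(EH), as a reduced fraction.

t = 40/27

Set W = (0, 0), Q = (1, 0), Z = (0, 1); any affine frame gives the same invariant.
1. R is the centroid of triangle ZQW ⇒ R = (1/3, 1/3)
2. E lies on line WZ with WE:EZ = 3:5 ⇒ E = (0, 3/8)
3. A is the centroid of triangle QWR ⇒ A = (4/9, 1/9)
4. K lies on line RE with RK:KE = 1:2 ⇒ K = (2/9, 25/72)
5. H lies on line WE with WH:HE = 5:3 ⇒ H = (0, 15/64)
through A parallel to KE: direction (-2/9, 1/36); meets EH at M = (0, 1/6)
M = E + t·(H−E) with t = 40/27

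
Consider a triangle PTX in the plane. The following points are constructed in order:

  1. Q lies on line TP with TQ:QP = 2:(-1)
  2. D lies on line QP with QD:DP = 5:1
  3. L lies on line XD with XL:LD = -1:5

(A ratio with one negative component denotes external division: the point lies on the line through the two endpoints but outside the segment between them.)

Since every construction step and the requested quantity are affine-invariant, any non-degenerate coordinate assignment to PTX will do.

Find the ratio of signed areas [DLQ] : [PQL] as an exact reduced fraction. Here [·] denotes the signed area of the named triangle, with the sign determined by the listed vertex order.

Choose coordinates P = (0, 0), T = (1, 0), X = (0, 1).
1. Q lies on line TP with TQ:QP = 2:(-1) ⇒ Q = (-1, 0)
2. D lies on line QP with QD:DP = 5:1 ⇒ D = (-1/6, 0)
3. L lies on line XD with XL:LD = -1:5 ⇒ L = (1/24, 5/4)
2·[DLQ] = 25/24, 2·[PQL] = -5/4
[DLQ]:[PQL] = 25/24:-5/4 = -5/6

[DLQ]:[PQL] = -5/6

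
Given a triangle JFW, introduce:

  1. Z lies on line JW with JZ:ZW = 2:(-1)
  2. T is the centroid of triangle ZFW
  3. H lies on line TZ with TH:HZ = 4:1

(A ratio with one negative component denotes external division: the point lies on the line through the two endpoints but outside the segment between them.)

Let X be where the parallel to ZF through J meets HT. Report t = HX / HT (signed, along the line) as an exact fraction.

t = 29/4

Choose coordinates J = (0, 0), F = (1, 0), W = (0, 1).
1. Z lies on line JW with JZ:ZW = 2:(-1) ⇒ Z = (0, 2)
2. T is the centroid of triangle ZFW ⇒ T = (1/3, 1)
3. H lies on line TZ with TH:HZ = 4:1 ⇒ H = (1/15, 9/5)
through J parallel to ZF: direction (1, -2); meets HT at X = (2, -4)
X = H + t·(T−H) with t = 29/4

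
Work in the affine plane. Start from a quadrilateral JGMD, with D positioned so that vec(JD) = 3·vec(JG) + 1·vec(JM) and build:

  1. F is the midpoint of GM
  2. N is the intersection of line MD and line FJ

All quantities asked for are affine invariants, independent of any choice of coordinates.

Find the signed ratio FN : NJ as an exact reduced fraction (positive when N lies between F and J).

Assign J = (0, 0), G = (1, 0), M = (0, 1), D = (3, 1) — the answer is frame-independent, so this choice is without loss of generality.
1. F is the midpoint of GM ⇒ F = (1/2, 1/2)
2. N is the intersection of line MD and line FJ ⇒ N = (1, 1)
N = F + t·(J−F) with t = -1, so FN:NJ = t:(1−t) = -1:2

FN:NJ = -1/2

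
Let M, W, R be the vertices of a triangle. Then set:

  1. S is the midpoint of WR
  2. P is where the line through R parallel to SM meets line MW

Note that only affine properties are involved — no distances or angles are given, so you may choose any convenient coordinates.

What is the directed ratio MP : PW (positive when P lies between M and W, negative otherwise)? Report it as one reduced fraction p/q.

Choose coordinates M = (0, 0), W = (1, 0), R = (0, 1).
1. S is the midpoint of WR ⇒ S = (1/2, 1/2)
2. P is where the line through R parallel to SM meets line MW ⇒ P = (-1, 0)
P = M + t·(W−M) with t = -1, so MP:PW = t:(1−t) = -1:2

MP:PW = -1/2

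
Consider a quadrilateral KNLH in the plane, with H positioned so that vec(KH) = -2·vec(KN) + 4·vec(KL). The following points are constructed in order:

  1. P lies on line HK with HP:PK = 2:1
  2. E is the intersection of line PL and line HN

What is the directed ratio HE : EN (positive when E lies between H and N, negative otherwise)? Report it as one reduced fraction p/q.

HE:EN = 4

Work in coordinates with K = (0, 0), N = (1, 0), L = (0, 1), H = (-2, 4).
1. P lies on line HK with HP:PK = 2:1 ⇒ P = (-2/3, 4/3)
2. E is the intersection of line PL and line HN ⇒ E = (2/5, 4/5)
E = H + t·(N−H) with t = 4/5, so HE:EN = t:(1−t) = 4/5:1/5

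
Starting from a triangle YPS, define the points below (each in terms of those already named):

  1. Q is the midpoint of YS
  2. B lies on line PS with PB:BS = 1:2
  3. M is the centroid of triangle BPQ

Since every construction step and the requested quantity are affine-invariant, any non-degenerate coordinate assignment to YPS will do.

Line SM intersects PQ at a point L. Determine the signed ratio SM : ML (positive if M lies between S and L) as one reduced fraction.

SM:ML = 8

Work in coordinates with Y = (0, 0), P = (1, 0), S = (0, 1).
1. Q is the midpoint of YS ⇒ Q = (0, 1/2)
2. B lies on line PS with PB:BS = 1:2 ⇒ B = (2/3, 1/3)
3. M is the centroid of triangle BPQ ⇒ M = (5/9, 5/18)
line SM meets PQ at L = (5/8, 3/16)
M = S + t·(L−S) with t = 8/9, so SM:ML = 8/9:1/9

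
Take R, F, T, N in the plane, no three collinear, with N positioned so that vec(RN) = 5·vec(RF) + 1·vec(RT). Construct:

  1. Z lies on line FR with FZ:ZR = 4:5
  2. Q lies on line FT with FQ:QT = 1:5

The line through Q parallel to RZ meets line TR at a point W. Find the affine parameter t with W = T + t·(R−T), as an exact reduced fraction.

Assign R = (0, 0), F = (1, 0), T = (0, 1), N = (5, 1) — the answer is frame-independent, so this choice is without loss of generality.
1. Z lies on line FR with FZ:ZR = 4:5 ⇒ Z = (5/9, 0)
2. Q lies on line FT with FQ:QT = 1:5 ⇒ Q = (5/6, 1/6)
through Q parallel to RZ: direction (5/9, 0); meets TR at W = (0, 1/6)
W = T + t·(R−T) with t = 5/6

t = 5/6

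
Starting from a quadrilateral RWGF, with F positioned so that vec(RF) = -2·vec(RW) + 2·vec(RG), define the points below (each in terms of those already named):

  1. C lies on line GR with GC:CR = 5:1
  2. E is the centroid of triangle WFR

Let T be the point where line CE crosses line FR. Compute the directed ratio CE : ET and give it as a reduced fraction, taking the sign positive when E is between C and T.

CE:ET = -1/2

Set R = (0, 0), W = (1, 0), G = (0, 1), F = (-2, 2); any affine frame gives the same invariant.
1. C lies on line GR with GC:CR = 5:1 ⇒ C = (0, 1/6)
2. E is the centroid of triangle WFR ⇒ E = (-1/3, 2/3)
line CE meets FR at T = (1/3, -1/3)
E = C + t·(T−C) with t = -1, so CE:ET = -1:2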